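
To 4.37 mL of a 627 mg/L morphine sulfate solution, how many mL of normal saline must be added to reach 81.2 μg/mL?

29.4 mL

81.2 μg/mL = 81.2 mg/L.
V₂ = C₁V₁/C₂ = 627 × 4.37 / 81.2 = 33.7 mL.
Diluent to add = V₂ − V₁ = 33.7 − 4.37 = 29.4 mL.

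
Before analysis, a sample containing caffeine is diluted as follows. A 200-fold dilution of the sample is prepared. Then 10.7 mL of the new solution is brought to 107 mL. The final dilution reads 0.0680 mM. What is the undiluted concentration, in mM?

Overall dilution factor = 200 × 10 = 2000.
Original = 0.0680 mM × 2000 = 136 mM.

136 mM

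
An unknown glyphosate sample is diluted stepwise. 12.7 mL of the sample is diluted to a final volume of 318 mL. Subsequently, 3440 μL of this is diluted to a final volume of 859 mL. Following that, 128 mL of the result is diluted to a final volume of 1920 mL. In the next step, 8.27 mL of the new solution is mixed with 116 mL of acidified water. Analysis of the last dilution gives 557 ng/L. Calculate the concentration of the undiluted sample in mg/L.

Overall dilution factor = 25.04 × 249.7 × 15 × 15.03 = 1.41 × 10⁶.
Original = 557 ng/L × 1.41 × 10⁶ = 7.85 × 10⁸ ng/L = 785 mg/L.

785 mg/L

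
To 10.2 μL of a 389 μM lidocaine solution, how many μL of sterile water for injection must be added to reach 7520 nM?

7520 nM = 7.52 μM.
V₂ = C₁V₁/C₂ = 389 × 10.2 / 7.52 = 528 μL.
Diluent to add = V₂ − V₁ = 528 − 10.2 = 517 μL.

517 μL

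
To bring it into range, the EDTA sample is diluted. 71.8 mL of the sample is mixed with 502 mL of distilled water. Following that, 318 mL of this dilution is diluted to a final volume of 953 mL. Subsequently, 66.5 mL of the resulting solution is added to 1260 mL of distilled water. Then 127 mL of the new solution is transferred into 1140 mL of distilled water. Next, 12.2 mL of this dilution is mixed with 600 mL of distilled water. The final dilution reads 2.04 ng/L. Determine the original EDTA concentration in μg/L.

Overall dilution factor = 7.992 × 2.997 × 19.95 × 9.976 × 50.18 = 2.39 × 10⁵.
Original = 2.04 ng/L × 2.39 × 10⁵ = 4.88 × 10⁵ ng/L = 488 μg/L.

488 μg/L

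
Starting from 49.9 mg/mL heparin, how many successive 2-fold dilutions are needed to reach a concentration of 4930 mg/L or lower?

4

Need 2ⁿ ≥ 10.1, so n ≥ log(10.1)/log(2) = 3.34.
Minimum whole steps: n = 4.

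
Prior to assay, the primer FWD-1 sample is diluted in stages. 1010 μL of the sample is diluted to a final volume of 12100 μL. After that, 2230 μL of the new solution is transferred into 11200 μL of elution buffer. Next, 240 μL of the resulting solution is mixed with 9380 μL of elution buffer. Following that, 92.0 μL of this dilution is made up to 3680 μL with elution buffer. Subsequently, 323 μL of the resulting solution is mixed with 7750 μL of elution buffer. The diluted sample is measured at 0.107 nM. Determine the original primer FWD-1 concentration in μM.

309 μM

Overall dilution factor = 11.98 × 6.022 × 40.08 × 40 × 24.99 = 2.89 × 10⁶.
Original = 0.107 nM × 2.89 × 10⁶ = 3.09 × 10⁵ nM = 309 μM.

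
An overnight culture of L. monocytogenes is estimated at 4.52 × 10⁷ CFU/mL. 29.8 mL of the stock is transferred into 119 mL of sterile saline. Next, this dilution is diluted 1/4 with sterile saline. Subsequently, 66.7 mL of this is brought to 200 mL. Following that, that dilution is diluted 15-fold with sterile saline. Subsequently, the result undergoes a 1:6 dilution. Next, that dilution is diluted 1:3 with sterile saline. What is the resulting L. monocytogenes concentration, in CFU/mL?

Overall dilution factor = 4.993 × 4 × 2.999 × 15 × 6 × 3 = 1.62 × 10⁴.
4.52 × 10⁷ CFU/mL / 1.62 × 10⁴ = 2800 CFU/mL.

2800 CFU/mL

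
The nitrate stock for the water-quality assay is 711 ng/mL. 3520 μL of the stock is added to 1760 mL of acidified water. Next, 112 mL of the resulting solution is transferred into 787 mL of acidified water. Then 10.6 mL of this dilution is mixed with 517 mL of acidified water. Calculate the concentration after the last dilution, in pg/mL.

3.55 pg/mL

Overall dilution factor = 501 × 8.027 × 49.77 = 2.00 × 10⁵.
711 ng/mL / 2.00 × 10⁵ = 3.55 × 10⁻³ ng/mL = 3.55 pg/mL.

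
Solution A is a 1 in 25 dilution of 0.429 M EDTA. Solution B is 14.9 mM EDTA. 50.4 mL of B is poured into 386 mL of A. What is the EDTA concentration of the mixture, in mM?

C_A = 0.429 M / 25 = 0.0172 M.
C_B = 14.9 mM = 0.0149 M.
C_mix = (C_A·V_A + C_B·V_B)/(V_A + V_B) = (0.0172×386 + 0.0149×50.4) / 436.4 = 0.0169 M = 16.9 mM.

16.9 mM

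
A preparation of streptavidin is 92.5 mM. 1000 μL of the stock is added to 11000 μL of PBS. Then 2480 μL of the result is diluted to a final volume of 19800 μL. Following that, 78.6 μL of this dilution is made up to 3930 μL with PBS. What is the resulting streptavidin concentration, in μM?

19.3 μM

Overall dilution factor = 12 × 7.984 × 50 = 4790.
92.5 mM / 4790 = 0.0193 mM = 19.3 μM.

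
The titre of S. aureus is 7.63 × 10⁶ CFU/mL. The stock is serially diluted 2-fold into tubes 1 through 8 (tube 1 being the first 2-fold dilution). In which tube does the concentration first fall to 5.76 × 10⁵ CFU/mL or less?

Tube n has concentration 7.63 × 10⁶ CFU/mL / 2ⁿ.
Need 2ⁿ ≥ 7.63 × 10⁶ CFU/mL / 5.76 × 10⁵ CFU/mL = 13.2, so n ≥ 3.73.
First such tube: n = 4.

tube 4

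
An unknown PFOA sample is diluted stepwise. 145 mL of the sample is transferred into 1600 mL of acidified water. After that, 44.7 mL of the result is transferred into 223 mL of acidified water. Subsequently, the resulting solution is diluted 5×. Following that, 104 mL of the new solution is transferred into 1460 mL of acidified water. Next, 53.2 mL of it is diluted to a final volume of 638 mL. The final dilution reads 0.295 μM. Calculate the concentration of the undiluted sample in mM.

19.2 mM

Overall dilution factor = 12.03 × 5.989 × 5 × 15.04 × 11.99 = 6.50 × 10⁴.
Original = 0.295 μM × 6.50 × 10⁴ = 1.92 × 10⁴ μM = 19.2 mM.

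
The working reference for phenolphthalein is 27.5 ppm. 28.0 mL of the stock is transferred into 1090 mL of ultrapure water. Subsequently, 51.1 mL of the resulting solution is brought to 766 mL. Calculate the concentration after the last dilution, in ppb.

Overall dilution factor = 39.93 × 14.99 = 599.
27.5 ppm / 599 = 0.0459 ppm = 45.9 ppb.

45.9 ppb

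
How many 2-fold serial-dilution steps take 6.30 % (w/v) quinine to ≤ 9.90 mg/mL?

3

Need 2ⁿ ≥ 6.36, so n ≥ log(6.36)/log(2) = 2.67.
Minimum whole steps: n = 3.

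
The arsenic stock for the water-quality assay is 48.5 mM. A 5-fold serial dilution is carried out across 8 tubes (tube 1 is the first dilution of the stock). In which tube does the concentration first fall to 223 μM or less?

Tube n has concentration 48.5 mM / 5ⁿ.
Need 5ⁿ ≥ 48.5 mM / 223 μM = 217, so n ≥ 3.34.
First such tube: n = 4.

tube 4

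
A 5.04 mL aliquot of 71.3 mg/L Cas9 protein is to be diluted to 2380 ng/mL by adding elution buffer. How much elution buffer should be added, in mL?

146 mL

2380 ng/mL = 2.38 mg/L.
V₂ = C₁V₁/C₂ = 71.3 × 5.04 / 2.38 = 151 mL.
Diluent to add = V₂ − V₁ = 151 − 5.04 = 146 mL.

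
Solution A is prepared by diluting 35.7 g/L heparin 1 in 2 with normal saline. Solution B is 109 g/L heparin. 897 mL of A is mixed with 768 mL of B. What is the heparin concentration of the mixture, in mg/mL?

C_A = 35.7 g/L / 2 = 17.9 g/L.
C_mix = (C_A·V_A + C_B·V_B)/(V_A + V_B) = (17.9×897 + 109×768) / 1665 = 59.9 g/L = 59.9 mg/mL.

59.9 mg/mL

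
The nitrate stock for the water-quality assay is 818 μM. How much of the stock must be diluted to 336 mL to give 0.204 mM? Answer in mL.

83.8 mL

0.204 mM = 204 μM.
V₁ = C₂V₂/C₁ = 204 × 336 / 818 = 83.8 mL.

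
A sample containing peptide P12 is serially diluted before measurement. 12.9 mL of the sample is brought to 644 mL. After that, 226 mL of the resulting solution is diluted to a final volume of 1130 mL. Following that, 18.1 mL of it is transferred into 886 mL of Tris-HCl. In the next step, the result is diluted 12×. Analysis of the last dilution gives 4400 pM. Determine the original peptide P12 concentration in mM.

Overall dilution factor = 49.92 × 5 × 49.95 × 12 = 1.50 × 10⁵.
Original = 4400 pM × 1.50 × 10⁵ = 6.58 × 10⁸ pM = 0.658 mM.

0.658 mM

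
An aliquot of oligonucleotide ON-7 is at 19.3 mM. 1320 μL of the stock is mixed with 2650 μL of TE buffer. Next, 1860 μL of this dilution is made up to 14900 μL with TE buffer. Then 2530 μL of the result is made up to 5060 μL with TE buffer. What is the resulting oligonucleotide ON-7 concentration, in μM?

401 μM

Overall dilution factor = 3.008 × 8.011 × 2 = 48.2.
19.3 mM / 48.2 = 0.401 mM = 401 μM.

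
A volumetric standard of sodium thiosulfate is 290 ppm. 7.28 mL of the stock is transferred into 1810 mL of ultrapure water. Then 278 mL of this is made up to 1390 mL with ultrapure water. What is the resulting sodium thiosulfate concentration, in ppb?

232 ppb

Overall dilution factor = 249.6 × 5 = 1248.
290 ppm / 1248 = 0.232 ppm = 232 ppb.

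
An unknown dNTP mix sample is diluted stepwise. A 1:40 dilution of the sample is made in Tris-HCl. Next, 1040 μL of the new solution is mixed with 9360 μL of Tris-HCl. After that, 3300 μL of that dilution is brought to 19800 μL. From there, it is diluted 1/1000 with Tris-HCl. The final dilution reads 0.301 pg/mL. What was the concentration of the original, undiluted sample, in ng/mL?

Overall dilution factor = 40 × 10 × 6 × 1000 = 2.40 × 10⁶.
Original = 0.301 pg/mL × 2.40 × 10⁶ = 7.22 × 10⁵ pg/mL = 722 ng/mL.

722 ng/mL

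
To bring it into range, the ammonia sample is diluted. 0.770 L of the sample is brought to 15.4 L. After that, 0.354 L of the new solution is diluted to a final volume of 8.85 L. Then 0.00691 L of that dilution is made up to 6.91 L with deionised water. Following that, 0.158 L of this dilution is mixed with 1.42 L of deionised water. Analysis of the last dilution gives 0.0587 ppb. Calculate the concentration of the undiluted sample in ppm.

Overall dilution factor = 20 × 25 × 1000 × 9.987 = 4.99 × 10⁶.
Original = 0.0587 ppb × 4.99 × 10⁶ = 2.93 × 10⁵ ppb = 293 ppm.

293 ppm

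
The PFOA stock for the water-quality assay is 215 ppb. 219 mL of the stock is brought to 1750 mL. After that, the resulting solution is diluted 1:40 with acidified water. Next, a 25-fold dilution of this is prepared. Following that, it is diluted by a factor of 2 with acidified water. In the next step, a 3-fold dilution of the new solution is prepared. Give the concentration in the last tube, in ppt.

4.48 ppt

Overall dilution factor = 7.991 × 40 × 25 × 2 × 3 = 4.79 × 10⁴.
215 ppb / 4.79 × 10⁴ = 4.48 × 10⁻³ ppb = 4.48 ppt.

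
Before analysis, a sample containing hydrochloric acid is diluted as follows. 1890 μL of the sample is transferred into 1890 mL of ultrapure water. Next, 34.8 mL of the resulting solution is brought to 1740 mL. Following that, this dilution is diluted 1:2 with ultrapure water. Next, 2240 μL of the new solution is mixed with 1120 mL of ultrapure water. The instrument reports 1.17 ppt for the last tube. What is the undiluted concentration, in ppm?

Overall dilution factor = 1001 × 50 × 2 × 501 = 5.02 × 10⁷.
Original = 1.17 ppt × 5.02 × 10⁷ = 5.87 × 10⁷ ppt = 58.7 ppm.

58.7 ppm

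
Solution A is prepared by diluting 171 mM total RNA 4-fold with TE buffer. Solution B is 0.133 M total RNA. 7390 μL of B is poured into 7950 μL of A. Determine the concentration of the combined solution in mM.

C_A = 171 mM / 4 = 42.8 mM.
C_B = 0.133 M = 133 mM.
C_mix = (C_A·V_A + C_B·V_B)/(V_A + V_B) = (42.8×7950 + 133×7390) / 15340 = 86.2 mM.

86.2 mM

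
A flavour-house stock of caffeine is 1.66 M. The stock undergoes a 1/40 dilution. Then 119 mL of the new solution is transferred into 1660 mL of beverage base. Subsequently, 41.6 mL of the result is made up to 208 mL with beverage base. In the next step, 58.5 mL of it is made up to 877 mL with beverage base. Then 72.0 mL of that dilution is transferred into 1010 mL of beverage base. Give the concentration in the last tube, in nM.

2460 nM

Overall dilution factor = 40 × 14.95 × 5 × 14.99 × 15.03 = 6.74 × 10⁵.
1.66 M / 6.74 × 10⁵ = 2.46 × 10⁻⁶ M = 2460 nM.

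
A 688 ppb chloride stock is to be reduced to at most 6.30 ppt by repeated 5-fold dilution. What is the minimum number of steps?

8

Need 5ⁿ ≥ 1.09 × 10⁵, so n ≥ log(1.09 × 10⁵)/log(5) = 7.21.
Minimum whole steps: n = 8.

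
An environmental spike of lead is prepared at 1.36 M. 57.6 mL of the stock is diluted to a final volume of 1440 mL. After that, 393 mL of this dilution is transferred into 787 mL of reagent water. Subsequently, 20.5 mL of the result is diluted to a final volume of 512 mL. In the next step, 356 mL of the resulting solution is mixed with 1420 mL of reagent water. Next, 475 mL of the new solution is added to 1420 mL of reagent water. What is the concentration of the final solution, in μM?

Overall dilution factor = 25 × 3.003 × 24.98 × 4.989 × 3.989 = 3.73 × 10⁴.
1.36 M / 3.73 × 10⁴ = 3.64 × 10⁻⁵ M = 36.4 μM.

36.4 μM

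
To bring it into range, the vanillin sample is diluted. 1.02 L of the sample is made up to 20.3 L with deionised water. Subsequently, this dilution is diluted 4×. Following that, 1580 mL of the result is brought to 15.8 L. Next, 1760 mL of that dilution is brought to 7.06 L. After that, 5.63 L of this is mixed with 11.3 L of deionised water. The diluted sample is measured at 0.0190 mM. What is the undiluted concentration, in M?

0.182 M

Overall dilution factor = 19.90 × 4 × 10 × 4.011 × 3.007 = 9603.
Original = 0.0190 mM × 9603 = 182 mM = 0.182 M.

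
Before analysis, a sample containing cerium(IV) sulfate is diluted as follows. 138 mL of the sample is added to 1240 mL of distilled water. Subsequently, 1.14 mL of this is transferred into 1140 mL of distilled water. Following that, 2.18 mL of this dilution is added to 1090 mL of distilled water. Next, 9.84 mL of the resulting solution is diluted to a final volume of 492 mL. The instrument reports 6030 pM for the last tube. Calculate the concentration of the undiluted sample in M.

Overall dilution factor = 9.986 × 1001 × 501 × 50 = 2.50 × 10⁸.
Original = 6030 pM × 2.50 × 10⁸ = 1.51 × 10¹² pM = 1.51 M.

1.51 M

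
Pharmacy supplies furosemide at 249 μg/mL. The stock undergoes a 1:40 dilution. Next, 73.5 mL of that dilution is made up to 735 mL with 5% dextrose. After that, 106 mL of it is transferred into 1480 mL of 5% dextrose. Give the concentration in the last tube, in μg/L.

Overall dilution factor = 40 × 10 × 14.96 = 5985.
249 μg/mL / 5985 = 0.0416 μg/mL = 41.6 μg/L.

41.6 μg/L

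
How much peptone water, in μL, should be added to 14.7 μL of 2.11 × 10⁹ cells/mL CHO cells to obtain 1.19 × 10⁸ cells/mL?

246 μL

V₂ = C₁V₁/C₂ = 2.11 × 10⁹ × 14.7 / 1.19 × 10⁸ = 261 μL.
Diluent to add = V₂ − V₁ = 261 − 14.7 = 246 μL.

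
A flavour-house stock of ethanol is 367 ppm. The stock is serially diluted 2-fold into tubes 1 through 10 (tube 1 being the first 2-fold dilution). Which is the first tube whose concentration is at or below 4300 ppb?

tube 7

Tube n has concentration 367 ppm / 2ⁿ.
Need 2ⁿ ≥ 367 ppm / 4300 ppb = 85.3, so n ≥ 6.42.
First such tube: n = 7.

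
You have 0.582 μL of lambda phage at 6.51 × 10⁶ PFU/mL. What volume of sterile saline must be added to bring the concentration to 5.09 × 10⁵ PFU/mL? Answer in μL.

V₂ = C₁V₁/C₂ = 6.51 × 10⁶ × 0.582 / 5.09 × 10⁵ = 7.44 μL.
Diluent to add = V₂ − V₁ = 7.44 − 0.582 = 6.86 μL.

6.86 μL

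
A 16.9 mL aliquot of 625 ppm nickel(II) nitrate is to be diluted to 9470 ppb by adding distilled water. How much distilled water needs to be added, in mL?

1100 mL

9470 ppb = 9.47 ppm.
V₂ = C₁V₁/C₂ = 625 × 16.9 / 9.47 = 1115 mL.
Diluent to add = V₂ − V₁ = 1115 − 16.9 = 1100 mL.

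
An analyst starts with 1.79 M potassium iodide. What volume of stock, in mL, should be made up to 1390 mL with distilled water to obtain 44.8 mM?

44.8 mM = 0.0448 M.
V₁ = C₂V₂/C₁ = 0.0448 × 1390 / 1.79 = 34.8 mL.

34.8 mL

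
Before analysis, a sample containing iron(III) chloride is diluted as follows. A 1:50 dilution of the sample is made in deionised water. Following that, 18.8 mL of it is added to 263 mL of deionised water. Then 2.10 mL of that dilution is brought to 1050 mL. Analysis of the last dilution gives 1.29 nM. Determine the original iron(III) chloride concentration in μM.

Overall dilution factor = 50 × 14.99 × 500 = 3.75 × 10⁵.
Original = 1.29 nM × 3.75 × 10⁵ = 4.83 × 10⁵ nM = 483 μM.

483 μM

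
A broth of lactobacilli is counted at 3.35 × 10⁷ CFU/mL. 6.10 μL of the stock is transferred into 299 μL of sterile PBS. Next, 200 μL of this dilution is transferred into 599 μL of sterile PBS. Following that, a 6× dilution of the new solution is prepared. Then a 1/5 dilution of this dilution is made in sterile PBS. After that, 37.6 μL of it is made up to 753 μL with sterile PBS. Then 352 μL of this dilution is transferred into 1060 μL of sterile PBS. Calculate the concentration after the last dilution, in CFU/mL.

Overall dilution factor = 50.02 × 3.995 × 6 × 5 × 20.03 × 4.011 = 4.82 × 10⁵.
3.35 × 10⁷ CFU/mL / 4.82 × 10⁵ = 69.6 CFU/mL.

69.6 CFU/mL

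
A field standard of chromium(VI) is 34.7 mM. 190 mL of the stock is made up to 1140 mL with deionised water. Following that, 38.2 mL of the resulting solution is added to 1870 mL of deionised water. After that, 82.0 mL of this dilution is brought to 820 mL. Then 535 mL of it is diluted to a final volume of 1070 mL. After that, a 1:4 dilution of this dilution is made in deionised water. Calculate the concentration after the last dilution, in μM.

1.45 μM

Overall dilution factor = 6 × 49.95 × 10 × 2 × 4 = 2.40 × 10⁴.
34.7 mM / 2.40 × 10⁴ = 1.45 × 10⁻³ mM = 1.45 μM.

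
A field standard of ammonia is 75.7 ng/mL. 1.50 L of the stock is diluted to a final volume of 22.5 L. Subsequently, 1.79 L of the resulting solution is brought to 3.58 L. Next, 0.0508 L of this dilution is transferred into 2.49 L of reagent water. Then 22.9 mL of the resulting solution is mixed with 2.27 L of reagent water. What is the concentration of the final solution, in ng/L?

Overall dilution factor = 15 × 2 × 50.02 × 100.1 = 1.50 × 10⁵.
75.7 ng/mL / 1.50 × 10⁵ = 5.04 × 10⁻⁴ ng/mL = 0.504 ng/L.

0.504 ng/L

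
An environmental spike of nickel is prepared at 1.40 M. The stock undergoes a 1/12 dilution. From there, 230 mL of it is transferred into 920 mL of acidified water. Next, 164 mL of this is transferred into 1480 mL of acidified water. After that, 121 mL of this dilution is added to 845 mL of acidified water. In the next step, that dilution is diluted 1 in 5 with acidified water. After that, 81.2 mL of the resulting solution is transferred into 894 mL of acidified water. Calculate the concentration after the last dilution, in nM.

Overall dilution factor = 12 × 5 × 10.02 × 7.983 × 5 × 12.01 = 2.88 × 10⁵.
1.40 M / 2.88 × 10⁵ = 4.86 × 10⁻⁶ M = 4860 nM.

4860 nM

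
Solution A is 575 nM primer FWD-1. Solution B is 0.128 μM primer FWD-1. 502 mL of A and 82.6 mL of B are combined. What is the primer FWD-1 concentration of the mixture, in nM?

C_B = 0.128 μM = 128 nM.
C_mix = (C_A·V_A + C_B·V_B)/(V_A + V_B) = (575×502 + 128×82.6) / 584.6 = 512 nM.

512 nM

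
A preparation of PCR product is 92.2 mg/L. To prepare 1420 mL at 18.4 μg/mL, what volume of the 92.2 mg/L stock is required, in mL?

283 mL

18.4 μg/mL = 18.4 mg/L.
V₁ = C₂V₂/C₁ = 18.4 × 1420 / 92.2 = 283 mL.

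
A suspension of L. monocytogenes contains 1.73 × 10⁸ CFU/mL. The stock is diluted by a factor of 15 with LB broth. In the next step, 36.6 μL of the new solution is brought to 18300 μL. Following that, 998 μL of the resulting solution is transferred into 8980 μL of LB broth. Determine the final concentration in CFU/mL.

Overall dilution factor = 15 × 500 × 9.998 = 7.50 × 10⁴.
1.73 × 10⁸ CFU/mL / 7.50 × 10⁴ = 2310 CFU/mL.

2310 CFU/mL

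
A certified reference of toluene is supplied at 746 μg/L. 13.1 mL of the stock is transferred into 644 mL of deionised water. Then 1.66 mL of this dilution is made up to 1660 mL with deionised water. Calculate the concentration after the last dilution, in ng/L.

Overall dilution factor = 50.16 × 1000 = 5.02 × 10⁴.
746 μg/L / 5.02 × 10⁴ = 0.0149 μg/L = 14.9 ng/L.

14.9 ng/L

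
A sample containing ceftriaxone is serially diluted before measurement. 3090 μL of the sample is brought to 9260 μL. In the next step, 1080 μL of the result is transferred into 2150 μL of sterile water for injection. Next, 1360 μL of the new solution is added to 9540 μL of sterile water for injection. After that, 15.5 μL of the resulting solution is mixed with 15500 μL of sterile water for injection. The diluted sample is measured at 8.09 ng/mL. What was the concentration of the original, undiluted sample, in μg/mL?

582 μg/mL

Overall dilution factor = 2.997 × 2.991 × 8.015 × 1001 = 7.19 × 10⁴.
Original = 8.09 ng/mL × 7.19 × 10⁴ = 5.82 × 10⁵ ng/mL = 582 μg/mL.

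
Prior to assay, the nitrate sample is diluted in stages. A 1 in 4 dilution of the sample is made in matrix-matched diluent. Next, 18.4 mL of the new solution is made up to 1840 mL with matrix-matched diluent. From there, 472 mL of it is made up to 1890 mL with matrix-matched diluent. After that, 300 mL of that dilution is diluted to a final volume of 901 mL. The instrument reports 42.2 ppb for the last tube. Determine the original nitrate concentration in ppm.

203 ppm

Overall dilution factor = 4 × 100 × 4.004 × 3.003 = 4810.
Original = 42.2 ppb × 4810 = 2.03 × 10⁵ ppb = 203 ppm.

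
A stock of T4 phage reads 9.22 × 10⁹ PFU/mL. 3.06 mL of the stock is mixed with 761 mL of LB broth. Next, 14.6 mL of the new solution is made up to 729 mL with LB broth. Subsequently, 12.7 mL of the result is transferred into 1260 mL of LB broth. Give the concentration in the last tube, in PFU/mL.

Overall dilution factor = 249.7 × 49.93 × 100.2 = 1.25 × 10⁶.
9.22 × 10⁹ PFU/mL / 1.25 × 10⁶ = 7380 PFU/mL.

7380 PFU/mL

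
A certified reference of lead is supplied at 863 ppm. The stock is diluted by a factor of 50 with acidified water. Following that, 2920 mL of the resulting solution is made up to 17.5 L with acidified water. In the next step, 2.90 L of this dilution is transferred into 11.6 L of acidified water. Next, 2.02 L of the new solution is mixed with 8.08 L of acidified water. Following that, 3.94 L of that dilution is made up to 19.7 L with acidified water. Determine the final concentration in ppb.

23.0 ppb

Overall dilution factor = 50 × 5.993 × 5 × 5 × 5 = 3.75 × 10⁴.
863 ppm / 3.75 × 10⁴ = 0.0230 ppm = 23.0 ppb.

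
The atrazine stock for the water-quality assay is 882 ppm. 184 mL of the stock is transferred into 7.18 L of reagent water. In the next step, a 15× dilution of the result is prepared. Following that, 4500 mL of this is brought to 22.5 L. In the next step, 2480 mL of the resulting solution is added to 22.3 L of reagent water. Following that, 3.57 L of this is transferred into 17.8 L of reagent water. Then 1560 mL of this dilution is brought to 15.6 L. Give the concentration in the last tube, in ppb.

0.491 ppb

Overall dilution factor = 40.02 × 15 × 5 × 9.992 × 5.986 × 10 = 1.80 × 10⁶.
882 ppm / 1.80 × 10⁶ = 4.91 × 10⁻⁴ ppm = 0.491 ppb.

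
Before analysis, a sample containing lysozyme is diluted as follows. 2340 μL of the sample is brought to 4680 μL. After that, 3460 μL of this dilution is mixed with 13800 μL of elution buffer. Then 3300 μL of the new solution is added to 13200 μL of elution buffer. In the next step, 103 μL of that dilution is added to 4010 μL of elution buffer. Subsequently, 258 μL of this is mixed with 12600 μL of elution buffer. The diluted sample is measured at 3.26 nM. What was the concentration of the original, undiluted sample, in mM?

Overall dilution factor = 2 × 4.988 × 5 × 39.93 × 49.84 = 9.93 × 10⁴.
Original = 3.26 nM × 9.93 × 10⁴ = 3.24 × 10⁵ nM = 0.324 mM.

0.324 mM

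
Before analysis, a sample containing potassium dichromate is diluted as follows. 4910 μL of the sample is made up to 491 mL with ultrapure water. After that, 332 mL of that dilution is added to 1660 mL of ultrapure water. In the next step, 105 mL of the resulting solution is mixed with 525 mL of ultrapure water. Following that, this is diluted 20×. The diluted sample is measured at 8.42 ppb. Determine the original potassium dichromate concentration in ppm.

606 ppm

Overall dilution factor = 100 × 6 × 6 × 20 = 7.20 × 10⁴.
Original = 8.42 ppb × 7.20 × 10⁴ = 6.06 × 10⁵ ppb = 606 ppm.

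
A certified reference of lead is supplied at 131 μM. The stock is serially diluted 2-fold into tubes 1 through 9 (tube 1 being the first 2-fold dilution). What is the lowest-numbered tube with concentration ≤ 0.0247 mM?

Tube n has concentration 131 μM / 2ⁿ.
Need 2ⁿ ≥ 131 μM / 0.0247 mM = 5.30, so n ≥ 2.41.
First such tube: n = 3.

tube 3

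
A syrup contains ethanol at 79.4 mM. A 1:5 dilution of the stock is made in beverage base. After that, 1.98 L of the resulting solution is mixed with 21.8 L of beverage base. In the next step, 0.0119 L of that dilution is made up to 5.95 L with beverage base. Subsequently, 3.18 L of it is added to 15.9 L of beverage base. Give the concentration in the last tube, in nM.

Overall dilution factor = 5 × 12.01 × 500 × 6 = 1.80 × 10⁵.
79.4 mM / 1.80 × 10⁵ = 4.41 × 10⁻⁴ mM = 441 nM.

441 nM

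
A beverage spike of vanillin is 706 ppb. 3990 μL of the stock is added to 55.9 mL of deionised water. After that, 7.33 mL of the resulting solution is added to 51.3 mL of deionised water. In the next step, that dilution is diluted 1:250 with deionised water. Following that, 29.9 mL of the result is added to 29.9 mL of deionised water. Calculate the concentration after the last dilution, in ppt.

11.8 ppt

Overall dilution factor = 15.01 × 7.999 × 250 × 2 = 6.00 × 10⁴.
706 ppb / 6.00 × 10⁴ = 0.0118 ppb = 11.8 ppt.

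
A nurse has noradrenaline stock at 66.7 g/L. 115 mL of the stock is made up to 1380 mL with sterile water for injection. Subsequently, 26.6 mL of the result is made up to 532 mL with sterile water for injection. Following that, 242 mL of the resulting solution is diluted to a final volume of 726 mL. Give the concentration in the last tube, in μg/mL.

92.6 μg/mL

Overall dilution factor = 12 × 20 × 3 = 720.
66.7 g/L / 720 = 0.0926 g/L = 92.6 μg/mL.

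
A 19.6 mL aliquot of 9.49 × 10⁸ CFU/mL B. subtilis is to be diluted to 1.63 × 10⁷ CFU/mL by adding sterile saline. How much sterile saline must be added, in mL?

1120 mL

V₂ = C₁V₁/C₂ = 9.49 × 10⁸ × 19.6 / 1.63 × 10⁷ = 1141 mL.
Diluent to add = V₂ − V₁ = 1141 − 19.6 = 1120 mL.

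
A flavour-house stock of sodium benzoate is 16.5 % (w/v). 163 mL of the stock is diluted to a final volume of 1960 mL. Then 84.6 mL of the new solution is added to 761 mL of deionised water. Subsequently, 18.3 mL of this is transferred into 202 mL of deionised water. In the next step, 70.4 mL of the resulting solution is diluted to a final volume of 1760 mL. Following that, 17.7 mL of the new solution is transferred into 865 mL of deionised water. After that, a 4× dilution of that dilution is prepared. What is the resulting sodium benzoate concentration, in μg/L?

Overall dilution factor = 12.02 × 9.995 × 12.04 × 25 × 49.87 × 4 = 7.22 × 10⁶.
16.5 % (w/v) / 7.22 × 10⁶ = 2.29 × 10⁻⁶ % (w/v) = 22.9 μg/L.

22.9 μg/L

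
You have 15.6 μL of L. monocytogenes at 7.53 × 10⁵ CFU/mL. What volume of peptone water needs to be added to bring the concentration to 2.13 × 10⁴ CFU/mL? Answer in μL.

V₂ = C₁V₁/C₂ = 7.53 × 10⁵ × 15.6 / 2.13 × 10⁴ = 551 μL.
Diluent to add = V₂ − V₁ = 551 − 15.6 = 536 μL.

536 μL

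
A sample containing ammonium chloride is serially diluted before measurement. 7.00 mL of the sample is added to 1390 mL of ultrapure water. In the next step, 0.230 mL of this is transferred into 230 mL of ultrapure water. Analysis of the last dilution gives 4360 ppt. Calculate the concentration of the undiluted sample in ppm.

Overall dilution factor = 199.6 × 1001 = 2.00 × 10⁵.
Original = 4360 ppt × 2.00 × 10⁵ = 8.71 × 10⁸ ppt = 871 ppm.

871 ppm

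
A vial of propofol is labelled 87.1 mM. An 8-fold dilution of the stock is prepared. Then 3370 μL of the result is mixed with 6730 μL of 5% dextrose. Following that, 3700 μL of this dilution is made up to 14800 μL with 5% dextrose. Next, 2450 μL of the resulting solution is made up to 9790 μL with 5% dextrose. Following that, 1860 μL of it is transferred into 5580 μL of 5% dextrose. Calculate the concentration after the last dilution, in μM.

Overall dilution factor = 8 × 2.997 × 4 × 3.996 × 4 = 1533.
87.1 mM / 1533 = 0.0568 mM = 56.8 μM.

56.8 μM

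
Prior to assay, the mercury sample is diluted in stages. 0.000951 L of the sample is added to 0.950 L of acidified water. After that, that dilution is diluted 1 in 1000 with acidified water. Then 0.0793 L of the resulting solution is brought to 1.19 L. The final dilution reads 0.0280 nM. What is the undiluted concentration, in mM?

0.420 mM

Overall dilution factor = 999.9 × 1000 × 15.01 = 1.50 × 10⁷.
Original = 0.0280 nM × 1.50 × 10⁷ = 4.20 × 10⁵ nM = 0.420 mM.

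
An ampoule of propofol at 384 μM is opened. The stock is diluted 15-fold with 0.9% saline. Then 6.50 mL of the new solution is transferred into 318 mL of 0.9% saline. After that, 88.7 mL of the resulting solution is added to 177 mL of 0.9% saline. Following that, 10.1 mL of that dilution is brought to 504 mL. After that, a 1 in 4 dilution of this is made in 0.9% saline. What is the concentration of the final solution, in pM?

Overall dilution factor = 15 × 49.92 × 2.995 × 49.90 × 4 = 4.48 × 10⁵.
384 μM / 4.48 × 10⁵ = 8.58 × 10⁻⁴ μM = 858 pM.

858 pM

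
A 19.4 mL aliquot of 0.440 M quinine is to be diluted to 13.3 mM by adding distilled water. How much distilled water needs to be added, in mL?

622 mL

13.3 mM = 0.0133 M.
V₂ = C₁V₁/C₂ = 0.440 × 19.4 / 0.0133 = 642 mL.
Diluent to add = V₂ − V₁ = 642 − 19.4 = 622 mL.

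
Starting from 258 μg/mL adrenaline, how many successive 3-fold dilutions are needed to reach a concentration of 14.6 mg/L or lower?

Need 3ⁿ ≥ 17.7, so n ≥ log(17.7)/log(3) = 2.61.
Minimum whole steps: n = 3.

3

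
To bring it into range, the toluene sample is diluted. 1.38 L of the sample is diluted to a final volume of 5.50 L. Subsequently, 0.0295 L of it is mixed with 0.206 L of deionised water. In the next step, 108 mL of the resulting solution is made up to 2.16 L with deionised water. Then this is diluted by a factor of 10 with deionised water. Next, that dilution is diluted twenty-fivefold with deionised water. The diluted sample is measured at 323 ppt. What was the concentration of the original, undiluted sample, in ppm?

51.4 ppm

Overall dilution factor = 3.986 × 7.983 × 20 × 10 × 25 = 1.59 × 10⁵.
Original = 323 ppt × 1.59 × 10⁵ = 5.14 × 10⁷ ppt = 51.4 ppm.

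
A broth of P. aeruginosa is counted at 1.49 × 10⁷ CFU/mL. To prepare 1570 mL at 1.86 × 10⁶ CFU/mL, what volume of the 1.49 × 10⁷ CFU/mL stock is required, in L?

0.196 L

V₁ = C₂V₂/C₁ = 1.86 × 10⁶ × 1570 / 1.49 × 10⁷ = 196 mL = 0.196 L.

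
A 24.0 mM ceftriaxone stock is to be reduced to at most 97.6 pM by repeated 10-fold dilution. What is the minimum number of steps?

9

Need 10ⁿ ≥ 2.46 × 10⁸, so n ≥ log(2.46 × 10⁸)/log(10) = 8.39.
Minimum whole steps: n = 9.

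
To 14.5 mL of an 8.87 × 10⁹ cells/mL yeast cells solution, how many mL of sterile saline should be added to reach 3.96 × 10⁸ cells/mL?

310 mL

V₂ = C₁V₁/C₂ = 8.87 × 10⁹ × 14.5 / 3.96 × 10⁸ = 325 mL.
Diluent to add = V₂ − V₁ = 325 − 14.5 = 310 mL.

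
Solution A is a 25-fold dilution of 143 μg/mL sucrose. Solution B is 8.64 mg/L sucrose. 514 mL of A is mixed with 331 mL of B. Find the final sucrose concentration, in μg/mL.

C_A = 143 μg/mL / 25 = 5.72 μg/mL.
C_B = 8.64 mg/L = 8.64 μg/mL.
C_mix = (C_A·V_A + C_B·V_B)/(V_A + V_B) = (5.72×514 + 8.64×331) / 845.0 = 6.86 μg/mL.

6.86 μg/mL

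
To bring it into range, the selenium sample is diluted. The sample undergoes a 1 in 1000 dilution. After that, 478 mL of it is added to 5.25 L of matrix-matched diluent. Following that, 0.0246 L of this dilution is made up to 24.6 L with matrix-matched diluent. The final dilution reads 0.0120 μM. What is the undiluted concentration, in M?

Overall dilution factor = 1000 × 11.98 × 1000 = 1.20 × 10⁷.
Original = 0.0120 μM × 1.20 × 10⁷ = 1.44 × 10⁵ μM = 0.144 M.

0.144 M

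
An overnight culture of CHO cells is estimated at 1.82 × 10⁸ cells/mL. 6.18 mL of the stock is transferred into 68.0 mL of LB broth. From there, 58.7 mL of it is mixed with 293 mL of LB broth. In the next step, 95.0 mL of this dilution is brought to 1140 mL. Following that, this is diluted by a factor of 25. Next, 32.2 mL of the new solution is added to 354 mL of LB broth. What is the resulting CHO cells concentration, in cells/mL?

703 cells/mL

Overall dilution factor = 12.00 × 5.991 × 12 × 25 × 11.99 = 2.59 × 10⁵.
1.82 × 10⁸ cells/mL / 2.59 × 10⁵ = 703 cells/mL.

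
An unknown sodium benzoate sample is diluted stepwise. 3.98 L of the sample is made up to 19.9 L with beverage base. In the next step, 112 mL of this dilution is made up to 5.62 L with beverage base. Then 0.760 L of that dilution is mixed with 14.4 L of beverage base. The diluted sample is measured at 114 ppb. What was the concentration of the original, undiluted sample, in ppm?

571 ppm

Overall dilution factor = 5 × 50.18 × 19.95 = 5005.
Original = 114 ppb × 5005 = 5.71 × 10⁵ ppb = 571 ppm.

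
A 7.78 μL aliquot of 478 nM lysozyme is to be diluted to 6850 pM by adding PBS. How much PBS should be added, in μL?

6850 pM = 6.85 nM.
V₂ = C₁V₁/C₂ = 478 × 7.78 / 6.85 = 543 μL.
Diluent to add = V₂ − V₁ = 543 − 7.78 = 535 μL.

535 μL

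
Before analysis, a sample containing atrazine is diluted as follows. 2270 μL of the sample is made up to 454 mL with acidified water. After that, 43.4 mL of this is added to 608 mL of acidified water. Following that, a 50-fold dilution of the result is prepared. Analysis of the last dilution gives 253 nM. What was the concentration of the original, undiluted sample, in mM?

38.0 mM

Overall dilution factor = 200 × 15.01 × 50 = 1.50 × 10⁵.
Original = 253 nM × 1.50 × 10⁵ = 3.80 × 10⁷ nM = 38.0 mM.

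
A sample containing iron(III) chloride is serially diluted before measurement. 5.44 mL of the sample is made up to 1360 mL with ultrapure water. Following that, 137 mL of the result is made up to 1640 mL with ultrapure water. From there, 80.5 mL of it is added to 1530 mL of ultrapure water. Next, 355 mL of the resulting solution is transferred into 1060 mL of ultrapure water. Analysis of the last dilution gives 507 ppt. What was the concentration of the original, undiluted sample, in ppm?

121 ppm

Overall dilution factor = 250 × 11.97 × 20.01 × 3.986 = 2.39 × 10⁵.
Original = 507 ppt × 2.39 × 10⁵ = 1.21 × 10⁸ ppt = 121 ppm.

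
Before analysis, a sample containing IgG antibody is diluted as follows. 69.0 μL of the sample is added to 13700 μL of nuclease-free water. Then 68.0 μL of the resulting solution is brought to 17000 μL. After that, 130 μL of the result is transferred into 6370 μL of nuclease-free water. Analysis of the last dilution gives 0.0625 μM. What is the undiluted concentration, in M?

0.156 M

Overall dilution factor = 199.6 × 250 × 50 = 2.49 × 10⁶.
Original = 0.0625 μM × 2.49 × 10⁶ = 1.56 × 10⁵ μM = 0.156 M.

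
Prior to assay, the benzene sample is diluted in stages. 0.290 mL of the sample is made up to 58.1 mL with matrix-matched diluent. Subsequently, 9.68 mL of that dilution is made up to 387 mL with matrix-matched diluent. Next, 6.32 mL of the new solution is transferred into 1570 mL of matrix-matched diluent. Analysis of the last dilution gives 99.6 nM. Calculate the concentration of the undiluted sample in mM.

Overall dilution factor = 200.3 × 39.98 × 249.4 = 2.00 × 10⁶.
Original = 99.6 nM × 2.00 × 10⁶ = 1.99 × 10⁸ nM = 199 mM.

199 mM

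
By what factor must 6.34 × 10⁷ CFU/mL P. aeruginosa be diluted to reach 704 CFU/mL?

Factor = C₀/C_target = 6.34 × 10⁷ CFU/mL / 704 CFU/mL = 9.01 × 10⁴.

9.01 × 10⁴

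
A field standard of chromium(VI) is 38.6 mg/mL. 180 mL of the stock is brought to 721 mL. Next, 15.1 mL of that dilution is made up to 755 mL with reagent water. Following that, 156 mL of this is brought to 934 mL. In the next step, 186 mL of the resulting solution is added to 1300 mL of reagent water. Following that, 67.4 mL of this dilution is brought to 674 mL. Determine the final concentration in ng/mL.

403 ng/mL

Overall dilution factor = 4.006 × 50 × 5.987 × 7.989 × 10 = 9.58 × 10⁴.
38.6 mg/mL / 9.58 × 10⁴ = 4.03 × 10⁻⁴ mg/mL = 403 ng/mL.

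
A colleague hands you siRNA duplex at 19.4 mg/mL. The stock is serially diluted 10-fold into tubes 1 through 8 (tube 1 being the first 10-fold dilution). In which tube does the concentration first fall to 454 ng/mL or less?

Tube n has concentration 19.4 mg/mL / 10ⁿ.
Need 10ⁿ ≥ 19.4 mg/mL / 454 ng/mL = 4.27 × 10⁴, so n ≥ 4.63.
First such tube: n = 5.

tube 5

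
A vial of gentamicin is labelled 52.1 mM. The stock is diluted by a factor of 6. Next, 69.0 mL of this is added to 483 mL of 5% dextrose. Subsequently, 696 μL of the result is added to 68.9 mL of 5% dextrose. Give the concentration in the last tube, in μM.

Overall dilution factor = 6 × 8 × 99.99 = 4800.
52.1 mM / 4800 = 0.0109 mM = 10.9 μM.

10.9 μM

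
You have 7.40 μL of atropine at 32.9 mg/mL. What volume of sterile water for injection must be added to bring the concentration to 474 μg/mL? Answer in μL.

506 μL

474 μg/mL = 0.474 mg/mL.
V₂ = C₁V₁/C₂ = 32.9 × 7.40 / 0.474 = 514 μL.
Diluent to add = V₂ − V₁ = 514 − 7.40 = 506 μL.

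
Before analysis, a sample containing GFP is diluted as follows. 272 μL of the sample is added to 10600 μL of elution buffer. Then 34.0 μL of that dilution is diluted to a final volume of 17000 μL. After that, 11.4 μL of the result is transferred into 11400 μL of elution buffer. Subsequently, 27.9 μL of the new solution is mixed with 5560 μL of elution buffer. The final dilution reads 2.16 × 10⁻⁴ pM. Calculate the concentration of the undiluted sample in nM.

Overall dilution factor = 39.97 × 500 × 1001 × 200.3 = 4.01 × 10⁹.
Original = 2.16 × 10⁻⁴ pM × 4.01 × 10⁹ = 8.65 × 10⁵ pM = 865 nM.

865 nM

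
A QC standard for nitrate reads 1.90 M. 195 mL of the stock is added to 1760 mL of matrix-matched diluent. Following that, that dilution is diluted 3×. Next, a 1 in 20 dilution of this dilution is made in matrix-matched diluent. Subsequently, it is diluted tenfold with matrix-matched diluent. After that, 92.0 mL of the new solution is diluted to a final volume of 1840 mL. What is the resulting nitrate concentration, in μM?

Overall dilution factor = 10.03 × 3 × 20 × 10 × 20 = 1.20 × 10⁵.
1.90 M / 1.20 × 10⁵ = 1.58 × 10⁻⁵ M = 15.8 μM.

15.8 μM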